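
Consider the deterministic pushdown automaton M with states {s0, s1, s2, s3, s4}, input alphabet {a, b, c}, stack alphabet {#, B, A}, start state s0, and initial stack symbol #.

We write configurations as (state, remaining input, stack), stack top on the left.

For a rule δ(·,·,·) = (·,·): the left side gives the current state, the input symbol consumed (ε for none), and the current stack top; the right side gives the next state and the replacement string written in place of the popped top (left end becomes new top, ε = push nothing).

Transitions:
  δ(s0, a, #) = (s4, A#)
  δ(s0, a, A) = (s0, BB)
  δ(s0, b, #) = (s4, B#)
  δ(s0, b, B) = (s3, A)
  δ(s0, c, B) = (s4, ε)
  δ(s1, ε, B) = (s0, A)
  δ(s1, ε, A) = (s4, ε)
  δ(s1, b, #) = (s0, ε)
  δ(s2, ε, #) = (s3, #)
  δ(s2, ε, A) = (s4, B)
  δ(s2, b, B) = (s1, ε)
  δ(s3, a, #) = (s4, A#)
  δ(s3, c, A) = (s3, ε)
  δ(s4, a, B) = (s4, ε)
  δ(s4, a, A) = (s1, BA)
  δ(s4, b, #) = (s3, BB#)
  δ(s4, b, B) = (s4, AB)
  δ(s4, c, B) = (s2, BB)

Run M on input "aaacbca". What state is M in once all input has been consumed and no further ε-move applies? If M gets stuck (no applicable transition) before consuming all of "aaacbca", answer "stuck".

(s0, aaacbca, #) ⊢ (s4, aacbca, A#) ⊢ (s1, acbca, BA#) ⊢ (s0, acbca, AA#) ⊢ (s0, cbca, BBA#) ⊢ (s4, bca, BA#) ⊢ (s4, ca, ABA#)
No transition for (s4, c, top A); M blocks with input ca remaining.

stuck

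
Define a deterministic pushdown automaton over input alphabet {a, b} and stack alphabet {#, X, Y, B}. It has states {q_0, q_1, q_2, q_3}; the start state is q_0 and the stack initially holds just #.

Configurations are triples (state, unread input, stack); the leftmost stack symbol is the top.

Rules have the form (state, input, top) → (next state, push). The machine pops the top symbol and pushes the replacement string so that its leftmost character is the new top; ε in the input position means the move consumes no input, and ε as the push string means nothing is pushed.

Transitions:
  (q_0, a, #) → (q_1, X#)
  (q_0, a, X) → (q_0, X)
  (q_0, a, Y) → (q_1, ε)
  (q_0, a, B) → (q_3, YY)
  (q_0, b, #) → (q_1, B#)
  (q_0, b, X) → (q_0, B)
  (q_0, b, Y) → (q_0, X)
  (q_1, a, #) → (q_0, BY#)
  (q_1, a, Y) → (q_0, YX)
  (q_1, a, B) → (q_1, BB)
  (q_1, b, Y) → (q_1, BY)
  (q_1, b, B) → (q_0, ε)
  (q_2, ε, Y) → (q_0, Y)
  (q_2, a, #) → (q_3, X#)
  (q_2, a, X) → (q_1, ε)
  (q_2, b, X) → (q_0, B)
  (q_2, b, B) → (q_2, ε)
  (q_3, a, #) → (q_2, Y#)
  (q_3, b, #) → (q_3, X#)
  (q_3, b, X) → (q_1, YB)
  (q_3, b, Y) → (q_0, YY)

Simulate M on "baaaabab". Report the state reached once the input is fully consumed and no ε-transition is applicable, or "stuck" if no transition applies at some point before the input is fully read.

(q_0, baaaabab, #) ⊢ (q_1, aaaabab, B#) ⊢ (q_1, aaabab, BB#) ⊢ (q_1, aabab, BBB#) ⊢ (q_1, abab, BBBB#) ⊢ (q_1, bab, BBBBB#) ⊢ (q_0, ab, BBBB#) ⊢ (q_3, b, YYBBB#) ⊢ (q_0, ε, YYYBBB#)
All input consumed; M is in state q_0.

q_0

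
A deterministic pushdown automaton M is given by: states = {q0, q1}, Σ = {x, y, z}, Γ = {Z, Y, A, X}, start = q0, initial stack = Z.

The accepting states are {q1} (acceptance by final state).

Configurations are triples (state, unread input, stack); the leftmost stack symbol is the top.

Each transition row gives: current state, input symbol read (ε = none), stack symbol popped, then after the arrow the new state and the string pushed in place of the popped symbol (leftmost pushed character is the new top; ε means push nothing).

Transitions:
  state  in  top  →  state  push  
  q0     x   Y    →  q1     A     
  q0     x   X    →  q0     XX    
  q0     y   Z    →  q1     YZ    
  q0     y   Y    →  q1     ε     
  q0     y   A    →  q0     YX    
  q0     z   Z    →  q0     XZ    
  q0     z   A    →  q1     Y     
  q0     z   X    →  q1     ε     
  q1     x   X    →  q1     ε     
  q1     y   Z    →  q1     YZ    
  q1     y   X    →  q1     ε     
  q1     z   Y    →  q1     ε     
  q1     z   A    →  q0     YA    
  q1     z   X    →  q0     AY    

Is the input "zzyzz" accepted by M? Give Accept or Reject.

Reject

(q0, zzyzz, Z) ⊢ (q0, zyzz, XZ) ⊢ (q1, yzz, Z) ⊢ (q1, zz, YZ) ⊢ (q1, z, Z)
No transition applies at (q1, z, Z); input not fully consumed.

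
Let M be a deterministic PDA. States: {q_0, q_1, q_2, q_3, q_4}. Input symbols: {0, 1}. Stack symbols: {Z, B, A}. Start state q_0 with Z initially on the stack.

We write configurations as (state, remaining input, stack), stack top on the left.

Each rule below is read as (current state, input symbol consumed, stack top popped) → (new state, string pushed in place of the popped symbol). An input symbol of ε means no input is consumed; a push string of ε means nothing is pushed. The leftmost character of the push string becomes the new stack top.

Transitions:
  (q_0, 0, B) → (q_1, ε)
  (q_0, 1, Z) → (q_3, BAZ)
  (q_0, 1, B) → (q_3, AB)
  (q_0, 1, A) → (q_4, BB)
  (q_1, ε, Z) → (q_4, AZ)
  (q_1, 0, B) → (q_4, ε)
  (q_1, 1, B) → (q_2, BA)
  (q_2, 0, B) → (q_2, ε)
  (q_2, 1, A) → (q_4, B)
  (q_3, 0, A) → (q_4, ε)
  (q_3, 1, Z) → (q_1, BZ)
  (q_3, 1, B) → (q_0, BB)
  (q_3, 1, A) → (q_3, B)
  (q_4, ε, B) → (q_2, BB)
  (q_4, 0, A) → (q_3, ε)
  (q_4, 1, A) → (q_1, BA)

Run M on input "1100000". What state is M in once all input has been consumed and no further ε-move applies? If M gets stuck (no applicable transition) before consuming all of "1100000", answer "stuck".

(q_0, 1100000, Z)
  read 1, top Z: go to q_3, push BAZ → (q_3, 100000, BAZ)
  read 1, top B: go to q_0, push BB → (q_0, 00000, BBAZ)
  read 0, top B: go to q_1, push ε → (q_1, 0000, BAZ)
  read 0, top B: go to q_4, push ε → (q_4, 000, AZ)
  read 0, top A: go to q_3, push ε → (q_3, 00, Z)
No transition for (q_3, 0, top Z); M blocks with input 00 remaining.

stuck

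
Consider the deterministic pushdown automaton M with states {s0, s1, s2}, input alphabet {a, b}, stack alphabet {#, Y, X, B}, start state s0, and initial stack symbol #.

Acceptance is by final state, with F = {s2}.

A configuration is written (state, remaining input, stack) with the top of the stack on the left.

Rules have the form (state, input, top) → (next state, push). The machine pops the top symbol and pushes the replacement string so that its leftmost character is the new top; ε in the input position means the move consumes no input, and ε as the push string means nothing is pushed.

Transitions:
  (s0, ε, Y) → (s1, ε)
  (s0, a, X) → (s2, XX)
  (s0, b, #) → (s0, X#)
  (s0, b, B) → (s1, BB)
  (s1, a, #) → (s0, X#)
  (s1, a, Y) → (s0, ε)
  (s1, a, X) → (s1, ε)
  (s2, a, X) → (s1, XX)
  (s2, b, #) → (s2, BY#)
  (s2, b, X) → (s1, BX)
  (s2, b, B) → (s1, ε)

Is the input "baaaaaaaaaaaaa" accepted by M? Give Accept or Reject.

Accept

(s0, baaaaaaaaaaaaa, #)
  read b, top #: go to s0, push X# → (s0, aaaaaaaaaaaaa, X#)
  read a, top X: go to s2, push XX → (s2, aaaaaaaaaaaa, XX#)
  read a, top X: go to s1, push XX → (s1, aaaaaaaaaaa, XXX#)
  read a, top X: go to s1, push ε → (s1, aaaaaaaaaa, XX#)
  read a, top X: go to s1, push ε → (s1, aaaaaaaaa, X#)
  read a, top X: go to s1, push ε → (s1, aaaaaaaa, #)
  read a, top #: go to s0, push X# → (s0, aaaaaaa, X#)
  read a, top X: go to s2, push XX → (s2, aaaaaa, XX#)
  read a, top X: go to s1, push XX → (s1, aaaaa, XXX#)
  read a, top X: go to s1, push ε → (s1, aaaa, XX#)
  read a, top X: go to s1, push ε → (s1, aaa, X#)
  read a, top X: go to s1, push ε → (s1, aa, #)
  read a, top #: go to s0, push X# → (s0, a, X#)
  read a, top X: go to s2, push XX → (s2, ε, XX#)
All input consumed; state s2 ∈ F.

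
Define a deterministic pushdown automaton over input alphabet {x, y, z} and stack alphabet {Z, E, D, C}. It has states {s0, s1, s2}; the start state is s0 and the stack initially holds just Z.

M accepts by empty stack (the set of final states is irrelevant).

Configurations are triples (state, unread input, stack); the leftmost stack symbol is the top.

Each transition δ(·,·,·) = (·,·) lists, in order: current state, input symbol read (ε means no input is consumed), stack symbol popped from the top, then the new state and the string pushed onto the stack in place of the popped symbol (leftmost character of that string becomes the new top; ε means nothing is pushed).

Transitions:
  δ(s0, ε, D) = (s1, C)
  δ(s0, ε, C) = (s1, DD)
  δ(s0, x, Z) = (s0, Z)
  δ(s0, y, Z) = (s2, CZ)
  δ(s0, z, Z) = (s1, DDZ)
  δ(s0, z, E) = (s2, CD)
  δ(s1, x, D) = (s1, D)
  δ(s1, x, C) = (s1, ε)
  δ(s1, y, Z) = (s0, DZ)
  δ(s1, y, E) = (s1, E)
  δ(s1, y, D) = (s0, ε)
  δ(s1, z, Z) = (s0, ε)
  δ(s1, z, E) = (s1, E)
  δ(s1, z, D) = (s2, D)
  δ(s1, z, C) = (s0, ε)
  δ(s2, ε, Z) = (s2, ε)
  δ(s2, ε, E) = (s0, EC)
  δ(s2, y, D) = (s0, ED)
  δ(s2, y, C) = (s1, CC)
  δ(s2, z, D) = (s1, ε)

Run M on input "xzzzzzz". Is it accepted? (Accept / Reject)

(s0, xzzzzzz, Z)
  read x, top Z: go to s0, push Z → (s0, zzzzzz, Z)
  read z, top Z: go to s1, push DDZ → (s1, zzzzz, DDZ)
  read z, top D: go to s2, push D → (s2, zzzz, DDZ)
  read z, top D: go to s1, push ε → (s1, zzz, DZ)
  read z, top D: go to s2, push D → (s2, zz, DZ)
  read z, top D: go to s1, push ε → (s1, z, Z)
  read z, top Z: go to s0, push ε → (s0, ε, ε)
All input consumed and the stack is empty.

Accept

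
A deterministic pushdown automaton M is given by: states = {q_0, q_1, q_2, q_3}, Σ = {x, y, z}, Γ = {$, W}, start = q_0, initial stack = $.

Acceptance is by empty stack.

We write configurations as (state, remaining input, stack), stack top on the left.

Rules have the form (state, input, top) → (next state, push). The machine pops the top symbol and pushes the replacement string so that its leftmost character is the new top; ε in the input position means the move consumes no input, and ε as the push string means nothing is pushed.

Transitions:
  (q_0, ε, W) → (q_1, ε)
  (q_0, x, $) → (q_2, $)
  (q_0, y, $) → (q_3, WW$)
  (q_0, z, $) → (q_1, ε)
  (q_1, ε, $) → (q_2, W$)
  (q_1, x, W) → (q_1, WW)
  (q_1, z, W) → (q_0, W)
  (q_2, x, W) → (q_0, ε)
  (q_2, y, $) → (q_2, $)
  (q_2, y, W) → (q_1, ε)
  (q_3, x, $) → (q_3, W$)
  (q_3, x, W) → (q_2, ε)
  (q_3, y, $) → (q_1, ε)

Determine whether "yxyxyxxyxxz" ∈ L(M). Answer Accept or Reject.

(q_0, yxyxyxxyxxz, $)
  read y, top $: go to q_3, push WW$ → (q_3, xyxyxxyxxz, WW$)
  read x, top W: go to q_2, push ε → (q_2, yxyxxyxxz, W$)
  read y, top W: go to q_1, push ε → (q_1, xyxxyxxz, $)
  ε-move, top $: go to q_2, push W$ → (q_2, xyxxyxxz, W$)
  read x, top W: go to q_0, push ε → (q_0, yxxyxxz, $)
  read y, top $: go to q_3, push WW$ → (q_3, xxyxxz, WW$)
  read x, top W: go to q_2, push ε → (q_2, xyxxz, W$)
  read x, top W: go to q_0, push ε → (q_0, yxxz, $)
  read y, top $: go to q_3, push WW$ → (q_3, xxz, WW$)
  read x, top W: go to q_2, push ε → (q_2, xz, W$)
  read x, top W: go to q_0, push ε → (q_0, z, $)
  read z, top $: go to q_1, push ε → (q_1, ε, ε)
All input consumed and the stack is empty.

Accept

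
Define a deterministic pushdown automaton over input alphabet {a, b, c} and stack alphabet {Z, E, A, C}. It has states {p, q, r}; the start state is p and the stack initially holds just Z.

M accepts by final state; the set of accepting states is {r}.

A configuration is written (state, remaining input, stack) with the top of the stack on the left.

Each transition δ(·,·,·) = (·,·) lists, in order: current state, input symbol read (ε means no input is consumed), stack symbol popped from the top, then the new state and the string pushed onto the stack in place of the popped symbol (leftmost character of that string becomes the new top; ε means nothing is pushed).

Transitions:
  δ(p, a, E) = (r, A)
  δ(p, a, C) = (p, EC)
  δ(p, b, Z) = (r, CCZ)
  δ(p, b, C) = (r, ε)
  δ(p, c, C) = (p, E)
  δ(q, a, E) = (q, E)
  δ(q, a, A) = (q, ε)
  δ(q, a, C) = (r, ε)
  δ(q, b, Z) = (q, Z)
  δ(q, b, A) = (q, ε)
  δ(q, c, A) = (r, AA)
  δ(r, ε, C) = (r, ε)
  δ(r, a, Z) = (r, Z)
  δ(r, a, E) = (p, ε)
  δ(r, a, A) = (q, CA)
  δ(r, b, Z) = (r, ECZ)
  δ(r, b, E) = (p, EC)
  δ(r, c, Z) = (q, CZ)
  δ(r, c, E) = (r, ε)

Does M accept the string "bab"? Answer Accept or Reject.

Accept

(p, bab, Z)
  read b, top Z: go to r, push CCZ → (r, ab, CCZ)
  ε-move, top C: go to r, push ε → (r, ab, CZ)
  ε-move, top C: go to r, push ε → (r, ab, Z)
  read a, top Z: go to r, push Z → (r, b, Z)
  read b, top Z: go to r, push ECZ → (r, ε, ECZ)
All input consumed; state r ∈ F.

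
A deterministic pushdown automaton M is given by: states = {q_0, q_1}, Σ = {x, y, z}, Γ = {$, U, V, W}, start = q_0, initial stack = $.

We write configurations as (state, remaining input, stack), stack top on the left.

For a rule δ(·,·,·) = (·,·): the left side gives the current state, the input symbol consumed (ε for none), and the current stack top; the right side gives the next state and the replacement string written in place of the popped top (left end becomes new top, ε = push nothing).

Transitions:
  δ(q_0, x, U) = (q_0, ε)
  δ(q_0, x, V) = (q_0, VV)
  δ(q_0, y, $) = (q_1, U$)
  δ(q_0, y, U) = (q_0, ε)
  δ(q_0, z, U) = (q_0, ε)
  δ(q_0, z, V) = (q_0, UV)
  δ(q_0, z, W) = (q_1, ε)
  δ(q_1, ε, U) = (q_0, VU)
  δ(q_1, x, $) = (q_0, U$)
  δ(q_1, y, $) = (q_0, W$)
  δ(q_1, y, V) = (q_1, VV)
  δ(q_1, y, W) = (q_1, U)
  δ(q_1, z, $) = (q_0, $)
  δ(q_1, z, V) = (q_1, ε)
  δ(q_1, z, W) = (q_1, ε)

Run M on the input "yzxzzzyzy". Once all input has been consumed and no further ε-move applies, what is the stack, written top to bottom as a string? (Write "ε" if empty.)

(q_0, yzxzzzyzy, $) ⊢ (q_1, zxzzzyzy, U$) ⊢ (q_0, zxzzzyzy, VU$) ⊢ (q_0, xzzzyzy, UVU$) ⊢ (q_0, zzzyzy, VU$) ⊢ (q_0, zzyzy, UVU$) ⊢ (q_0, zyzy, VU$) ⊢ (q_0, yzy, UVU$) ⊢ (q_0, zy, VU$) ⊢ (q_0, y, UVU$) ⊢ (q_0, ε, VU$)
All input consumed in state q_0 with stack VU$.

VU$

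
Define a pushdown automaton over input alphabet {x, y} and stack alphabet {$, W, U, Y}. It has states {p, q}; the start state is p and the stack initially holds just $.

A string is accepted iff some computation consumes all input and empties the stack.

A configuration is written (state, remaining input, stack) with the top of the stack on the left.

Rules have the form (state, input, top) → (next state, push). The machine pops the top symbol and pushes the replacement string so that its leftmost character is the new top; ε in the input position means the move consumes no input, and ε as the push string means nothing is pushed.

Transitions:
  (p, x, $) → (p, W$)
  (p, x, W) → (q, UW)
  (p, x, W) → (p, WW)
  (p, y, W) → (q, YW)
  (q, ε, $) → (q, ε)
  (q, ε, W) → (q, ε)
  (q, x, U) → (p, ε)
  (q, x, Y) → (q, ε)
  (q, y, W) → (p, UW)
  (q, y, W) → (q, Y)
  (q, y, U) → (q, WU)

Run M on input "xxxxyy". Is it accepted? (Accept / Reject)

Reject

No computation consumes all input and empties the stack.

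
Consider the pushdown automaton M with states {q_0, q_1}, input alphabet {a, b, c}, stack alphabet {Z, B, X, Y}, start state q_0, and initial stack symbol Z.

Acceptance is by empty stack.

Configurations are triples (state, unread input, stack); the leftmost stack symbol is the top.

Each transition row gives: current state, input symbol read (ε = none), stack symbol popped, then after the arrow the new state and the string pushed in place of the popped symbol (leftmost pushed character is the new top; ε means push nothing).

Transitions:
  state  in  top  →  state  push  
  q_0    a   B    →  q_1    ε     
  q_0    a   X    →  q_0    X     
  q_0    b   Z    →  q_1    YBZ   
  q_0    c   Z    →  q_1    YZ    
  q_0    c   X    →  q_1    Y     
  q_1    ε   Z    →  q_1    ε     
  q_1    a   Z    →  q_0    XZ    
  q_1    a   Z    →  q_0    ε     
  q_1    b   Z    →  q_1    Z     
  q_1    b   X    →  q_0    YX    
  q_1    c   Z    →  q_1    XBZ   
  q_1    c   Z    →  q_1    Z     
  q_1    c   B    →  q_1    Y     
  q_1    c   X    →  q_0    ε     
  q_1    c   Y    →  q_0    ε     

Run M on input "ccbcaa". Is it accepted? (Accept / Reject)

One accepting computation: (q_0, ccbcaa, Z) ⊢ (q_1, cbcaa, YZ) ⊢ (q_0, bcaa, Z) ⊢ (q_1, caa, YBZ) ⊢ (q_0, aa, BZ) ⊢ (q_1, a, Z) ⊢ (q_0, ε, ε)
All input consumed and the stack is empty.

Accept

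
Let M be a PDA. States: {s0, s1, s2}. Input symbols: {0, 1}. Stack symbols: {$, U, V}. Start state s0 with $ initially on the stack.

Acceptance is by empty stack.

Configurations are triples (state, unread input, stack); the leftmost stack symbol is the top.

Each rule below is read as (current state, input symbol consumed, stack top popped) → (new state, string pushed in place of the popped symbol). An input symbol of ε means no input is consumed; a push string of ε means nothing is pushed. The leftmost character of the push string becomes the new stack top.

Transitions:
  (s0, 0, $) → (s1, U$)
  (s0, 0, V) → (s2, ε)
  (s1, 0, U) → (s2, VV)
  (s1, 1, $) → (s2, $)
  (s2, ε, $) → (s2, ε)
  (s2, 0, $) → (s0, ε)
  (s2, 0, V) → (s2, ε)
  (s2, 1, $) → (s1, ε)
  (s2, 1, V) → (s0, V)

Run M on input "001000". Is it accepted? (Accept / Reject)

One accepting computation: (s0, 001000, $) ⊢ (s1, 01000, U$) ⊢ (s2, 1000, VV$) ⊢ (s0, 000, VV$) ⊢ (s2, 00, V$) ⊢ (s2, 0, $) ⊢ (s0, ε, ε)
All input consumed and the stack is empty.

Accept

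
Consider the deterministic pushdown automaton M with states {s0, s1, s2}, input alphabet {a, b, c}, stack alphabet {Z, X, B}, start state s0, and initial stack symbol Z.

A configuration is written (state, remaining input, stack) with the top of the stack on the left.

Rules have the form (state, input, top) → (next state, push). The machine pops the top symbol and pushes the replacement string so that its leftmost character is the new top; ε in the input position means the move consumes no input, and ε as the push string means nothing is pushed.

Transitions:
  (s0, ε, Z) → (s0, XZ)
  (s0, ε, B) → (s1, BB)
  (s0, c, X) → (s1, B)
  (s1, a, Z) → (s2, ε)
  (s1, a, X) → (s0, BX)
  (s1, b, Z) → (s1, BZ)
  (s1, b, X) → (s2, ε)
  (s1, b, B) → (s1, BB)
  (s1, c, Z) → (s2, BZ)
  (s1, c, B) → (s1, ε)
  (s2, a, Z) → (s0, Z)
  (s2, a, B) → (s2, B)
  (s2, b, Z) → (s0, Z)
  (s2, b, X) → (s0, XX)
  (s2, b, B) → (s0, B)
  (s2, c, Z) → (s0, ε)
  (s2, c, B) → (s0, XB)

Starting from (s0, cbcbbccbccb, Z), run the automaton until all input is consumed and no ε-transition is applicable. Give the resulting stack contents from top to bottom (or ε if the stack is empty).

BZ

(s0, cbcbbccbccb, Z)
  ε-move, top Z: go to s0, push XZ → (s0, cbcbbccbccb, XZ)
  read c, top X: go to s1, push B → (s1, bcbbccbccb, BZ)
  read b, top B: go to s1, push BB → (s1, cbbccbccb, BBZ)
  read c, top B: go to s1, push ε → (s1, bbccbccb, BZ)
  read b, top B: go to s1, push BB → (s1, bccbccb, BBZ)
  read b, top B: go to s1, push BB → (s1, ccbccb, BBBZ)
  read c, top B: go to s1, push ε → (s1, cbccb, BBZ)
  read c, top B: go to s1, push ε → (s1, bccb, BZ)
  read b, top B: go to s1, push BB → (s1, ccb, BBZ)
  read c, top B: go to s1, push ε → (s1, cb, BZ)
  read c, top B: go to s1, push ε → (s1, b, Z)
  read b, top Z: go to s1, push BZ → (s1, ε, BZ)
All input consumed in state s1 with stack BZ.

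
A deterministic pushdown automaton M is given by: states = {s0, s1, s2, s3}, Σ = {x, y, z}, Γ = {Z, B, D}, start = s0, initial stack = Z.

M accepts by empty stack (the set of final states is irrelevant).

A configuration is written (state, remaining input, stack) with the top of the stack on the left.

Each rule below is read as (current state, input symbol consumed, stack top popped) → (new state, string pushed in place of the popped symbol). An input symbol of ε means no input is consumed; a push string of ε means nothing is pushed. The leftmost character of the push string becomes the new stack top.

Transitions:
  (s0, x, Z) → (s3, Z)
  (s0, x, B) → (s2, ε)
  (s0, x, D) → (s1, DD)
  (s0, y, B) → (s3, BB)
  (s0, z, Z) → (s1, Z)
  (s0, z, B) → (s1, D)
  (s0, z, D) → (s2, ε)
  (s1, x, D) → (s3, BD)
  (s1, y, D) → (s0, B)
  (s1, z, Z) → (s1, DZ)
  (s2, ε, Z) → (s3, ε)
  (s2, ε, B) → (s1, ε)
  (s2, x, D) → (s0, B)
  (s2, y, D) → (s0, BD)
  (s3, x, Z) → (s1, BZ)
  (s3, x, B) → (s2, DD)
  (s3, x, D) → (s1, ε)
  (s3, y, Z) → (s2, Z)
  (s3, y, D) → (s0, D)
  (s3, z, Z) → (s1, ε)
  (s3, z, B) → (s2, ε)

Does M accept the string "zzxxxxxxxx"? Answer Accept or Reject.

(s0, zzxxxxxxxx, Z)
  read z, top Z: go to s1, push Z → (s1, zxxxxxxxx, Z)
  read z, top Z: go to s1, push DZ → (s1, xxxxxxxx, DZ)
  read x, top D: go to s3, push BD → (s3, xxxxxxx, BDZ)
  read x, top B: go to s2, push DD → (s2, xxxxxx, DDDZ)
  read x, top D: go to s0, push B → (s0, xxxxx, BDDZ)
  read x, top B: go to s2, push ε → (s2, xxxx, DDZ)
  read x, top D: go to s0, push B → (s0, xxx, BDZ)
  read x, top B: go to s2, push ε → (s2, xx, DZ)
  read x, top D: go to s0, push B → (s0, x, BZ)
  read x, top B: go to s2, push ε → (s2, ε, Z)
  ε-move, top Z: go to s3, push ε → (s3, ε, ε)
All input consumed and the stack is empty.

Accept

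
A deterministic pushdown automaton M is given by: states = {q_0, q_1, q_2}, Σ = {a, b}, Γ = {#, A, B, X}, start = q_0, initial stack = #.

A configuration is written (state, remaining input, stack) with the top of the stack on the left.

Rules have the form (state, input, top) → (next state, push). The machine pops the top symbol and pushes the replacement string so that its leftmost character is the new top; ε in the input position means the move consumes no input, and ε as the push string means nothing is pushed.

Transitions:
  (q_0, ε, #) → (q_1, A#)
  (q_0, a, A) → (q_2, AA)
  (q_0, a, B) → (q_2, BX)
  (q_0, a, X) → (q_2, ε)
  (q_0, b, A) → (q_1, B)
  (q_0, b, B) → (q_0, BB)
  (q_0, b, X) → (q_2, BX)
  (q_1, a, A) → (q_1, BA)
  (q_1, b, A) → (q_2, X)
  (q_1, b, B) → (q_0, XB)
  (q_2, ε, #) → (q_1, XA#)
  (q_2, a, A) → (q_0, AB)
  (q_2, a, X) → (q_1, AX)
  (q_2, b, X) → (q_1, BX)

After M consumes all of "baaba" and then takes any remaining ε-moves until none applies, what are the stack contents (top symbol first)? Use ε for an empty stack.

BAX#

(q_0, baaba, #) ⊢ (q_1, baaba, A#) ⊢ (q_2, aaba, X#) ⊢ (q_1, aba, AX#) ⊢ (q_1, ba, BAX#) ⊢ (q_0, a, XBAX#) ⊢ (q_2, ε, BAX#)
All input consumed in state q_2 with stack BAX#.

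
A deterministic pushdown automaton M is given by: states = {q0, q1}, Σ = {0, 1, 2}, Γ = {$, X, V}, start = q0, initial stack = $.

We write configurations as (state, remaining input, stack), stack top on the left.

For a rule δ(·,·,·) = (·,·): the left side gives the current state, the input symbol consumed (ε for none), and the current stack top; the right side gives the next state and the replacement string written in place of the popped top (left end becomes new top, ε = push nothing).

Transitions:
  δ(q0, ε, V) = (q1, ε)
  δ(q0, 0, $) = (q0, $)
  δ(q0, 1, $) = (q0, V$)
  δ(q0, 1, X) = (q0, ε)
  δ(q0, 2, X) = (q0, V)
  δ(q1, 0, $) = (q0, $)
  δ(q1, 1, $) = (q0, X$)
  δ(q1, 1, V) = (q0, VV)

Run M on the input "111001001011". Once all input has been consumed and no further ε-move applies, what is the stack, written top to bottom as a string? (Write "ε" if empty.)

(q0, 111001001011, $)
  read 1, top $: go to q0, push V$ → (q0, 11001001011, V$)
  ε-move, top V: go to q1, push ε → (q1, 11001001011, $)
  read 1, top $: go to q0, push X$ → (q0, 1001001011, X$)
  read 1, top X: go to q0, push ε → (q0, 001001011, $)
  read 0, top $: go to q0, push $ → (q0, 01001011, $)
  read 0, top $: go to q0, push $ → (q0, 1001011, $)
  read 1, top $: go to q0, push V$ → (q0, 001011, V$)
  ε-move, top V: go to q1, push ε → (q1, 001011, $)
  read 0, top $: go to q0, push $ → (q0, 01011, $)
  read 0, top $: go to q0, push $ → (q0, 1011, $)
  read 1, top $: go to q0, push V$ → (q0, 011, V$)
  ε-move, top V: go to q1, push ε → (q1, 011, $)
  read 0, top $: go to q0, push $ → (q0, 11, $)
  read 1, top $: go to q0, push V$ → (q0, 1, V$)
  ε-move, top V: go to q1, push ε → (q1, 1, $)
  read 1, top $: go to q0, push X$ → (q0, ε, X$)
All input consumed in state q0 with stack X$.

X$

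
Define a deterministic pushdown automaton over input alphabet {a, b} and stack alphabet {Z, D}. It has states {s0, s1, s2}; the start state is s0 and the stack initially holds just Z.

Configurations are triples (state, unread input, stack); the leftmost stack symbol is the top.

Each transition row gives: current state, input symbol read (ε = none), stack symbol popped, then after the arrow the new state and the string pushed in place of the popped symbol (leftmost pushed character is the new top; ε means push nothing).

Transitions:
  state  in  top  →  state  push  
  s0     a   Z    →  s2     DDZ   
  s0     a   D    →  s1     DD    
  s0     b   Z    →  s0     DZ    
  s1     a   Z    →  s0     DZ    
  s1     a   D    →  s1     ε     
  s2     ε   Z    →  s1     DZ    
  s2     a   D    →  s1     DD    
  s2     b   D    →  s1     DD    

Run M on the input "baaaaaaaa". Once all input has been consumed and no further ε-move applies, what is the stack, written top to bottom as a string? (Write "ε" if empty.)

DZ

(s0, baaaaaaaa, Z)
  read b, top Z: go to s0, push DZ → (s0, aaaaaaaa, DZ)
  read a, top D: go to s1, push DD → (s1, aaaaaaa, DDZ)
  read a, top D: go to s1, push ε → (s1, aaaaaa, DZ)
  read a, top D: go to s1, push ε → (s1, aaaaa, Z)
  read a, top Z: go to s0, push DZ → (s0, aaaa, DZ)
  read a, top D: go to s1, push DD → (s1, aaa, DDZ)
  read a, top D: go to s1, push ε → (s1, aa, DZ)
  read a, top D: go to s1, push ε → (s1, a, Z)
  read a, top Z: go to s0, push DZ → (s0, ε, DZ)
All input consumed in state s0 with stack DZ.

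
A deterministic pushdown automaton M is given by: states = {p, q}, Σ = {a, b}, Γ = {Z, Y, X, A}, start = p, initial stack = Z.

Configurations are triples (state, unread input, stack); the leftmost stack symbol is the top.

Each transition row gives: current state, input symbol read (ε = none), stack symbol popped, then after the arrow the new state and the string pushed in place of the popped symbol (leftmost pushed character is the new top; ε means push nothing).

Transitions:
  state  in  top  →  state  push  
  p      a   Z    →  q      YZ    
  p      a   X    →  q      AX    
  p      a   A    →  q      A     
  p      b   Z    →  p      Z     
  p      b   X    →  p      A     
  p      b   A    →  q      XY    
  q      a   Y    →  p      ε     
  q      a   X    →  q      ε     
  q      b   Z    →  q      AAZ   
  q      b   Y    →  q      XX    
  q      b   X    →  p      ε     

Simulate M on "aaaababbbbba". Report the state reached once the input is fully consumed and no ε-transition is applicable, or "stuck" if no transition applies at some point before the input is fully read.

stuck

(p, aaaababbbbba, Z)
  read a, top Z: go to q, push YZ → (q, aaababbbbba, YZ)
  read a, top Y: go to p, push ε → (p, aababbbbba, Z)
  read a, top Z: go to q, push YZ → (q, ababbbbba, YZ)
  read a, top Y: go to p, push ε → (p, babbbbba, Z)
  read b, top Z: go to p, push Z → (p, abbbbba, Z)
  read a, top Z: go to q, push YZ → (q, bbbbba, YZ)
  read b, top Y: go to q, push XX → (q, bbbba, XXZ)
  read b, top X: go to p, push ε → (p, bbba, XZ)
  read b, top X: go to p, push A → (p, bba, AZ)
  read b, top A: go to q, push XY → (q, ba, XYZ)
  read b, top X: go to p, push ε → (p, a, YZ)
No transition for (p, a, top Y); M blocks with input a remaining.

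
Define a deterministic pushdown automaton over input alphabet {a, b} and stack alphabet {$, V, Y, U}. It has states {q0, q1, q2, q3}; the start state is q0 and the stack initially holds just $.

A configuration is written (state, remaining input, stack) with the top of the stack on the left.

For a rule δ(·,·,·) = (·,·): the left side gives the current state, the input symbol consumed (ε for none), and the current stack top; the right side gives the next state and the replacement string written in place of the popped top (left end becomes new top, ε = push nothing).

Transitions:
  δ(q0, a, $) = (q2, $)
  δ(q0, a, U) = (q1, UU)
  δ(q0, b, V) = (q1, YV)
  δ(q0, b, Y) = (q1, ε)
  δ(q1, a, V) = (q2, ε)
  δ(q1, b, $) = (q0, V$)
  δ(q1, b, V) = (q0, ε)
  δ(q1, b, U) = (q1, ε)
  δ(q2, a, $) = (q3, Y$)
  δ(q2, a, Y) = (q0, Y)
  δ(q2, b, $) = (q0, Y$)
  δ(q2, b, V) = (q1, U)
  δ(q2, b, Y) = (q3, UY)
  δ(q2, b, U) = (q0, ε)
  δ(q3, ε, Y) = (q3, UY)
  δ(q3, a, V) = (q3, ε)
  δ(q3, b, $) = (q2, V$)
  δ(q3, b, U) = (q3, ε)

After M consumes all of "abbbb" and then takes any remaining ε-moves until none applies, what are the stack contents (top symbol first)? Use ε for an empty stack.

(q0, abbbb, $)
  read a, top $: go to q2, push $ → (q2, bbbb, $)
  read b, top $: go to q0, push Y$ → (q0, bbb, Y$)
  read b, top Y: go to q1, push ε → (q1, bb, $)
  read b, top $: go to q0, push V$ → (q0, b, V$)
  read b, top V: go to q1, push YV → (q1, ε, YV$)
All input consumed in state q1 with stack YV$.

YV$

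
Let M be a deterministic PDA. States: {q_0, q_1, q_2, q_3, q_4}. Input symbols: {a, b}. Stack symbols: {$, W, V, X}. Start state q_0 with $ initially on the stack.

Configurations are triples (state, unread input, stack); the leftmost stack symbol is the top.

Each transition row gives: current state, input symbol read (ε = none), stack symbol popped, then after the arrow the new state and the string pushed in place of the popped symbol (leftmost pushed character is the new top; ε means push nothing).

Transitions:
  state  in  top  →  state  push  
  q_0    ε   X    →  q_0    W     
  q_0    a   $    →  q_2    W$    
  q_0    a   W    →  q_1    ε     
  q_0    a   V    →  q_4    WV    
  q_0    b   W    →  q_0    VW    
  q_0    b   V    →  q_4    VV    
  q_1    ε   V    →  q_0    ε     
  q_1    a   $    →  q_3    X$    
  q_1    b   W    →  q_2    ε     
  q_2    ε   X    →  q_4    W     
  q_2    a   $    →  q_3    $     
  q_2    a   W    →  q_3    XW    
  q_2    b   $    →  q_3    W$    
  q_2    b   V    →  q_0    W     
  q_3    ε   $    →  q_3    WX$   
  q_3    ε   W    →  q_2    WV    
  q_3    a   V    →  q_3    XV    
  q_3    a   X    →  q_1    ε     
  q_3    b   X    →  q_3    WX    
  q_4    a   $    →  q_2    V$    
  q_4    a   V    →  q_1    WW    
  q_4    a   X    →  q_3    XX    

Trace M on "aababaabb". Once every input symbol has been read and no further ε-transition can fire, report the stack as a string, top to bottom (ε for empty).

WXWVXW$

(q_0, aababaabb, $)
  read a, top $: go to q_2, push W$ → (q_2, ababaabb, W$)
  read a, top W: go to q_3, push XW → (q_3, babaabb, XW$)
  read b, top X: go to q_3, push WX → (q_3, abaabb, WXW$)
  ε-move, top W: go to q_2, push WV → (q_2, abaabb, WVXW$)
  read a, top W: go to q_3, push XW → (q_3, baabb, XWVXW$)
  read b, top X: go to q_3, push WX → (q_3, aabb, WXWVXW$)
  ε-move, top W: go to q_2, push WV → (q_2, aabb, WVXWVXW$)
  read a, top W: go to q_3, push XW → (q_3, abb, XWVXWVXW$)
  read a, top X: go to q_1, push ε → (q_1, bb, WVXWVXW$)
  read b, top W: go to q_2, push ε → (q_2, b, VXWVXW$)
  read b, top V: go to q_0, push W → (q_0, ε, WXWVXW$)
All input consumed in state q_0 with stack WXWVXW$.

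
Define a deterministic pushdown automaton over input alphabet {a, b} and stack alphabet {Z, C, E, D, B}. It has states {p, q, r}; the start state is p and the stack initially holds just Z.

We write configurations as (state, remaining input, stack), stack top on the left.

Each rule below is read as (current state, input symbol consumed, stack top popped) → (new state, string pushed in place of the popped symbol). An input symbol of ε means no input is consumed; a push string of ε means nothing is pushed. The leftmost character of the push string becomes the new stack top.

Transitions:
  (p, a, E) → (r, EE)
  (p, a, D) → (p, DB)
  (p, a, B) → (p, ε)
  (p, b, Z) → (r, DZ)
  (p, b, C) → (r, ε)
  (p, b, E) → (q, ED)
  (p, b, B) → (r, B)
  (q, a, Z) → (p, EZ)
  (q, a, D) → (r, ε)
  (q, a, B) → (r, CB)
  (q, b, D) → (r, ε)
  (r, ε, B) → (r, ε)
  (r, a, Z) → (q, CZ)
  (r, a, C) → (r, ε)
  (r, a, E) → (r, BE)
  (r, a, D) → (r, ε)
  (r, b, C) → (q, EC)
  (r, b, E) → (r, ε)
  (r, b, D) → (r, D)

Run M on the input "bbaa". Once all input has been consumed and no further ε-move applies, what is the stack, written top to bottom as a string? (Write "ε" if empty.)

(p, bbaa, Z)
  read b, top Z: go to r, push DZ → (r, baa, DZ)
  read b, top D: go to r, push D → (r, aa, DZ)
  read a, top D: go to r, push ε → (r, a, Z)
  read a, top Z: go to q, push CZ → (q, ε, CZ)
All input consumed in state q with stack CZ.

CZ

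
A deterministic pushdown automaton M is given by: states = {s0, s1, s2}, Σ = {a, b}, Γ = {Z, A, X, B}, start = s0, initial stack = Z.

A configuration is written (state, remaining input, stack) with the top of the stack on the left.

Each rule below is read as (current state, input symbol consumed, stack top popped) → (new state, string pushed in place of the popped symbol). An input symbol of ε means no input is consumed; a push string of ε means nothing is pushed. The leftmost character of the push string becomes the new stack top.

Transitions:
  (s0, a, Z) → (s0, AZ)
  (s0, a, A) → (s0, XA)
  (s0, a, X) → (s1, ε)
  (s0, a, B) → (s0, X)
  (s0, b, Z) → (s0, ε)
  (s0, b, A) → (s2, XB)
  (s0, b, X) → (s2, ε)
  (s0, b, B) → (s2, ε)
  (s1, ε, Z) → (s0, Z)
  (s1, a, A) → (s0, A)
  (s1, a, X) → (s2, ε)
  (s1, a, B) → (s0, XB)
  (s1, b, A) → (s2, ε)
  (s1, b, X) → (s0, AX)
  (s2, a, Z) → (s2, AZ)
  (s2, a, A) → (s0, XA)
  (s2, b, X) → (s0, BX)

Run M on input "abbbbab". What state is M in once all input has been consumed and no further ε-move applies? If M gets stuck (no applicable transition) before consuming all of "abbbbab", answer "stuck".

s2

(s0, abbbbab, Z)
  read a, top Z: go to s0, push AZ → (s0, bbbbab, AZ)
  read b, top A: go to s2, push XB → (s2, bbbab, XBZ)
  read b, top X: go to s0, push BX → (s0, bbab, BXBZ)
  read b, top B: go to s2, push ε → (s2, bab, XBZ)
  read b, top X: go to s0, push BX → (s0, ab, BXBZ)
  read a, top B: go to s0, push X → (s0, b, XXBZ)
  read b, top X: go to s2, push ε → (s2, ε, XBZ)
All input consumed; M is in state s2.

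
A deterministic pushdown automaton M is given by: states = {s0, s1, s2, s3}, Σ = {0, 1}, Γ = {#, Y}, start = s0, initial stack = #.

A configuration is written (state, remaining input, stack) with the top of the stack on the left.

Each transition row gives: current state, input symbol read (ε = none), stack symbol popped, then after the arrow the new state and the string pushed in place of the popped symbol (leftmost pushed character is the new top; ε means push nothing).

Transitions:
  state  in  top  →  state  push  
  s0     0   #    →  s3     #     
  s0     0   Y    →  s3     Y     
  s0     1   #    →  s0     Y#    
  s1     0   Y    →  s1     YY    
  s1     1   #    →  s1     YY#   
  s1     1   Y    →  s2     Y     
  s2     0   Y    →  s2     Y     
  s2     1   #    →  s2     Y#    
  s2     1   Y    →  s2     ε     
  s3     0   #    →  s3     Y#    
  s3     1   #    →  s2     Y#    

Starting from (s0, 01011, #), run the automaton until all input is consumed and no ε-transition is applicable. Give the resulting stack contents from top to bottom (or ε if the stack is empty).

Y#

(s0, 01011, #)
  read 0, top #: go to s3, push # → (s3, 1011, #)
  read 1, top #: go to s2, push Y# → (s2, 011, Y#)
  read 0, top Y: go to s2, push Y → (s2, 11, Y#)
  read 1, top Y: go to s2, push ε → (s2, 1, #)
  read 1, top #: go to s2, push Y# → (s2, ε, Y#)
All input consumed in state s2 with stack Y#.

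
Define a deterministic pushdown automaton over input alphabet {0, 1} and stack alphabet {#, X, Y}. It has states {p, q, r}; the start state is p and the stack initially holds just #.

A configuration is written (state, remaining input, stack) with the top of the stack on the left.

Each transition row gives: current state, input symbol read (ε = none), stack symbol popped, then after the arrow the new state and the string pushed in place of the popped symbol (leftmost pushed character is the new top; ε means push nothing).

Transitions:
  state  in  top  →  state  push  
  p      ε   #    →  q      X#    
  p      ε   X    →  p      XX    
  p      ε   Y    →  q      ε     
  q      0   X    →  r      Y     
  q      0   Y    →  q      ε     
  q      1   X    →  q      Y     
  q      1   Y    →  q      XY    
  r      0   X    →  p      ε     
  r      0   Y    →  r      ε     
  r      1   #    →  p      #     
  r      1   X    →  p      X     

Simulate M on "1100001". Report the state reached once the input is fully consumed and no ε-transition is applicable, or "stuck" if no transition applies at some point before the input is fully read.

stuck

(p, 1100001, #)
  ε-move, top #: go to q, push X# → (q, 1100001, X#)
  read 1, top X: go to q, push Y → (q, 100001, Y#)
  read 1, top Y: go to q, push XY → (q, 00001, XY#)
  read 0, top X: go to r, push Y → (r, 0001, YY#)
  read 0, top Y: go to r, push ε → (r, 001, Y#)
  read 0, top Y: go to r, push ε → (r, 01, #)
No transition for (r, 0, top #); M blocks with input 01 remaining.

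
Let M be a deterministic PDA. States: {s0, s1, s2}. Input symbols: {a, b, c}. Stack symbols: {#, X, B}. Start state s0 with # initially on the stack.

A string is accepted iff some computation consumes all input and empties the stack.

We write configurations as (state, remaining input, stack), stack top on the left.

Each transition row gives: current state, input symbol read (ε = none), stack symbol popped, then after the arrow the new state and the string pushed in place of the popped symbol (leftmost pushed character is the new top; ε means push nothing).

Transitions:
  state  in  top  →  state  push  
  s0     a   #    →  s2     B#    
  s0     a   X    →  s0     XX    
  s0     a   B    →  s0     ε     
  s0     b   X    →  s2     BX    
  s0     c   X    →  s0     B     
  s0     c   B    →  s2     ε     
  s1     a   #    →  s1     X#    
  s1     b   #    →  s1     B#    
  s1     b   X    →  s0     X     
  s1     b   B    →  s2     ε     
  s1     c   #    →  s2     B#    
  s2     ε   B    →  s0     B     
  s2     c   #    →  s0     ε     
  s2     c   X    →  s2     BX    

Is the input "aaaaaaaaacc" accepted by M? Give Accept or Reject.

Accept

(s0, aaaaaaaaacc, #) ⊢ (s2, aaaaaaaacc, B#) ⊢ (s0, aaaaaaaacc, B#) ⊢ (s0, aaaaaaacc, #) ⊢ (s2, aaaaaacc, B#) ⊢ (s0, aaaaaacc, B#) ⊢ (s0, aaaaacc, #) ⊢ (s2, aaaacc, B#) ⊢ (s0, aaaacc, B#) ⊢ (s0, aaacc, #) ⊢ (s2, aacc, B#) ⊢ (s0, aacc, B#) ⊢ (s0, acc, #) ⊢ (s2, cc, B#) ⊢ (s0, cc, B#) ⊢ (s2, c, #) ⊢ (s0, ε, ε)
All input consumed and the stack is empty.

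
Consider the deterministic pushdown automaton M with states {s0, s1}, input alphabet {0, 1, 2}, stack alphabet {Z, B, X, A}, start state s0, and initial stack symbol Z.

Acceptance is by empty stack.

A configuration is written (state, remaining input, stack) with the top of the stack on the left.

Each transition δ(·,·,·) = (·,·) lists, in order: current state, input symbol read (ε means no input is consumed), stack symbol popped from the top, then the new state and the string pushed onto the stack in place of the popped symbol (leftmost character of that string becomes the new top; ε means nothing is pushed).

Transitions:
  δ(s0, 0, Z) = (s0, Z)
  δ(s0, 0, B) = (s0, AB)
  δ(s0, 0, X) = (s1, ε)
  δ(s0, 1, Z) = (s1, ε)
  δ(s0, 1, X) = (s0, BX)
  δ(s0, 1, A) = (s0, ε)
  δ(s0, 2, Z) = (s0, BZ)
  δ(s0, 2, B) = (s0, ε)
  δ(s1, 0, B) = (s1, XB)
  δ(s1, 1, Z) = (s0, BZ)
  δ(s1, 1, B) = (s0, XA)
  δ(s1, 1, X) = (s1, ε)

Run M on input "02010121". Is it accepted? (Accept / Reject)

(s0, 02010121, Z)
  read 0, top Z: go to s0, push Z → (s0, 2010121, Z)
  read 2, top Z: go to s0, push BZ → (s0, 010121, BZ)
  read 0, top B: go to s0, push AB → (s0, 10121, ABZ)
  read 1, top A: go to s0, push ε → (s0, 0121, BZ)
  read 0, top B: go to s0, push AB → (s0, 121, ABZ)
  read 1, top A: go to s0, push ε → (s0, 21, BZ)
  read 2, top B: go to s0, push ε → (s0, 1, Z)
  read 1, top Z: go to s1, push ε → (s1, ε, ε)
All input consumed and the stack is empty.

Accept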